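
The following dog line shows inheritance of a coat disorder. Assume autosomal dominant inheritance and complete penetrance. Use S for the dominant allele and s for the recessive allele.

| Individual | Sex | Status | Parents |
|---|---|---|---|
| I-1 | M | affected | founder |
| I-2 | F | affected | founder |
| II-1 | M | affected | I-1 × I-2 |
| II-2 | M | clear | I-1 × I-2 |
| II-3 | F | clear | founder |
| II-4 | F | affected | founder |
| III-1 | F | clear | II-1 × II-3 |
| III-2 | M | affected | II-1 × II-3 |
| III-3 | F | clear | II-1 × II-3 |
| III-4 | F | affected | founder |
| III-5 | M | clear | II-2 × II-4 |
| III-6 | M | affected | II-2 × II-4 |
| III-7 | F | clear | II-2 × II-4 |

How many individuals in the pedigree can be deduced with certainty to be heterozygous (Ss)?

6

Obligate heterozygotes: I-1 is affected so carries S and passed s to II-2 (ss), so I-1 is Ss; I-2 is affected so carries S and passed s to II-2 (ss), so I-2 is Ss; II-1 is affected so carries S and passed s to III-1 (ss), so II-1 is Ss; II-4 is affected so carries S and passed s to III-5 (ss), so II-4 is Ss; III-2 is affected so carries S and received s from II-3 (ss), so III-2 is Ss; III-6 is affected so carries S and received s from II-2 (ss), so III-6 is Ss.
Every other individual is either homozygous by phenotype or has at least one consistent homozygous assignment, so the count is 6.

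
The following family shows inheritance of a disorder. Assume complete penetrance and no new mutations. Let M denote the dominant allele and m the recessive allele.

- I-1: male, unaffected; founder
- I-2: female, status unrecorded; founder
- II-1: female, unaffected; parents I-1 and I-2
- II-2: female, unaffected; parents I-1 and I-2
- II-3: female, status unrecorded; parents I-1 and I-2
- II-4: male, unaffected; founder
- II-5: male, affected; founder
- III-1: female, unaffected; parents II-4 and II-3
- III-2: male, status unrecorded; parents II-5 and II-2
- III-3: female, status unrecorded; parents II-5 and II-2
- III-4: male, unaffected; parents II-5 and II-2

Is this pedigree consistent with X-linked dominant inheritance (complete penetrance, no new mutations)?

A consistent assignment under X-linked dominant exists: I-1 X^m Y, I-2 X^M X^m, II-1 X^m X^m, II-2 X^m X^m, II-3 X^M X^m, II-4 X^m Y, II-5 X^M Y, III-1 X^m X^m, III-2 X^m Y, III-3 X^M X^m, III-4 X^m Y.
In this assignment every recorded phenotype matches its genotype and every non-founder's genotype is obtainable from its parents' genotypes, so the pedigree is consistent.

Yes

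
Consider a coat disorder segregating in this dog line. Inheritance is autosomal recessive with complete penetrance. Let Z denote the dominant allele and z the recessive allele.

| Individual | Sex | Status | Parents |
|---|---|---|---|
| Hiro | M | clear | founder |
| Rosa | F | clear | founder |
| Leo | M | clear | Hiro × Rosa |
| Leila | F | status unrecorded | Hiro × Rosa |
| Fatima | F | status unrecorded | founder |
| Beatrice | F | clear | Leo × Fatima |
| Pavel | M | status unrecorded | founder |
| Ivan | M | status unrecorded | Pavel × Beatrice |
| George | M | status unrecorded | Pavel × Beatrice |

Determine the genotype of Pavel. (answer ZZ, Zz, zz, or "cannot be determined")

Pavel's phenotype is unrecorded, and no parent or child forces a single allele at both positions; consistent genotype assignments exist with Pavel as ZZ or Zz or zz.

cannot be determined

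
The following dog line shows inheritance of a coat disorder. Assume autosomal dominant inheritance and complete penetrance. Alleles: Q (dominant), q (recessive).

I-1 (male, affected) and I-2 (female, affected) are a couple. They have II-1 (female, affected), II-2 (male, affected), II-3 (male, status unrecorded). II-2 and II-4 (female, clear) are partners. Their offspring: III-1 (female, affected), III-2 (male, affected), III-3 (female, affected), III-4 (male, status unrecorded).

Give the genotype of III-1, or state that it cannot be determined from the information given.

Qq

From phenotype alone, III-1 is QQ or Qq.
III-1 is affected so carries Q and received q from II-4 (qq), so III-1 is Qq.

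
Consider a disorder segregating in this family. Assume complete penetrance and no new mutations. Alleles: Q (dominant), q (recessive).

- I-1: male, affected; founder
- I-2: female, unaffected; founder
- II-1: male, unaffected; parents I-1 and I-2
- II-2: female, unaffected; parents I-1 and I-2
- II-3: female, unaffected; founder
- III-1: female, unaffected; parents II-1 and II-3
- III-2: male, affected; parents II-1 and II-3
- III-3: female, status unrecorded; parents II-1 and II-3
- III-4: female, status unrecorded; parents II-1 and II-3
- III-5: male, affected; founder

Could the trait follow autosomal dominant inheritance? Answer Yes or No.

No

Under autosomal dominant, III-2 (affected, male) cannot arise from II-1 (unaffected) × II-3 (unaffected).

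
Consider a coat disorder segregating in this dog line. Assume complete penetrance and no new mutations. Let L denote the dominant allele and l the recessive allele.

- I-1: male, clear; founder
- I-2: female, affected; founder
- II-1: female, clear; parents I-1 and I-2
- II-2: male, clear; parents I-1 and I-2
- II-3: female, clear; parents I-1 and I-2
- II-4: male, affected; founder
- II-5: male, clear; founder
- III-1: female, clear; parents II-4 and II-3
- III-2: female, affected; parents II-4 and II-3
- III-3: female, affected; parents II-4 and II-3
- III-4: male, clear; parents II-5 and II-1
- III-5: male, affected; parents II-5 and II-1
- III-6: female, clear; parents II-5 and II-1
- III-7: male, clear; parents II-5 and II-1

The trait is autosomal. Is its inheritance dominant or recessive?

II-5 and II-1 are both clear yet have an affected child III-5. Under dominance, an affected child requires at least one affected parent, so the trait cannot be dominant.

recessive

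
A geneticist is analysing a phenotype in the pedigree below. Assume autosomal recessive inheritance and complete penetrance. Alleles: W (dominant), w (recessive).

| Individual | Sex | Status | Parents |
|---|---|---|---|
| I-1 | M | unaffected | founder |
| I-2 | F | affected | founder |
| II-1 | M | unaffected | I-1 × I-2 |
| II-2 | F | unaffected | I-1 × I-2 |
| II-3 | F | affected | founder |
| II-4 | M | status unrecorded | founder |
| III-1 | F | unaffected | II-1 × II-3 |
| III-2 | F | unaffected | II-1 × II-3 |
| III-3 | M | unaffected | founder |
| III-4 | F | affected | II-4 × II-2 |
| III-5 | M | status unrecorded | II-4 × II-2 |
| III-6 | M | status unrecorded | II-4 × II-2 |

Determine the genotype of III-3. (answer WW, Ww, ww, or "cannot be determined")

cannot be determined

III-3's phenotype allows WW or Ww, and no parent or child forces a single allele at both positions; consistent genotype assignments exist with III-3 as WW or Ww.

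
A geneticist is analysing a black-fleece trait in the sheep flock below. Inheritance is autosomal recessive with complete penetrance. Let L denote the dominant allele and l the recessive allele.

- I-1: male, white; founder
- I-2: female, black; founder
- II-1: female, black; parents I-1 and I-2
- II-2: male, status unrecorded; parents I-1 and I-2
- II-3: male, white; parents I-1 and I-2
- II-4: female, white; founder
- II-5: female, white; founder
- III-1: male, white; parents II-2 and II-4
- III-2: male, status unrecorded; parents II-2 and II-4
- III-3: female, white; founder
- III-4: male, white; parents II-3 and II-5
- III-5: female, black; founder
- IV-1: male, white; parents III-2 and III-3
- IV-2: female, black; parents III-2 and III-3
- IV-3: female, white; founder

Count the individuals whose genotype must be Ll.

Obligate heterozygotes: I-1 is white so carries L and passed l to II-1 (ll), so I-1 is Ll; II-3 is white so carries L and received l from I-2 (ll), so II-3 is Ll; III-3 is white so carries L and passed l to IV-2 (ll), so III-3 is Ll.
Every other individual is either homozygous by phenotype or has at least one consistent homozygous assignment, so the count is 3.

3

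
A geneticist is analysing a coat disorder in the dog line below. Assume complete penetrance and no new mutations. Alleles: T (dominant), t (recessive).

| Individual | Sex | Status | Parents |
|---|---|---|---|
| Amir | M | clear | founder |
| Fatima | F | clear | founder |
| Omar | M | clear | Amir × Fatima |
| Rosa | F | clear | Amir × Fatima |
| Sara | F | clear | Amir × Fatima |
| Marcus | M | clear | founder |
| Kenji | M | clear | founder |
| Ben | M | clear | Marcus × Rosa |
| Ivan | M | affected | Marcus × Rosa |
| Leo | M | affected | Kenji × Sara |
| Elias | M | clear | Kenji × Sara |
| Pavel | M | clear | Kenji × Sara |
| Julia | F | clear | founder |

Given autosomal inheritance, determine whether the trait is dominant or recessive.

recessive

Marcus and Rosa are both clear yet have an affected child Ivan. Under dominance, an affected child requires at least one affected parent, so the trait cannot be dominant.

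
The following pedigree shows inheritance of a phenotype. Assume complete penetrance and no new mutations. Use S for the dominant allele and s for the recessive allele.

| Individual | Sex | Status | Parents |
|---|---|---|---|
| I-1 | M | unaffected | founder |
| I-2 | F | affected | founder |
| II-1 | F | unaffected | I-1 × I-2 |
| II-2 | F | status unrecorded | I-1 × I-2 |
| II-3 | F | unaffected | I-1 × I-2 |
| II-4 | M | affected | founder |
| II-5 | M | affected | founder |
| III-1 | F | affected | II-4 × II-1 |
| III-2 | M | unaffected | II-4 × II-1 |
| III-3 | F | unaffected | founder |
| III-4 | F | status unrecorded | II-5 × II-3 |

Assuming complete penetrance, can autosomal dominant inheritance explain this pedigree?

A consistent assignment under autosomal dominant exists: I-1 ss, I-2 Ss, II-1 ss, II-2 Ss, II-3 ss, II-4 Ss, II-5 SS, III-1 Ss, III-2 ss, III-3 ss, III-4 Ss.
In this assignment every recorded phenotype matches its genotype and every non-founder's genotype is obtainable from its parents' genotypes, so the pedigree is consistent.

Yes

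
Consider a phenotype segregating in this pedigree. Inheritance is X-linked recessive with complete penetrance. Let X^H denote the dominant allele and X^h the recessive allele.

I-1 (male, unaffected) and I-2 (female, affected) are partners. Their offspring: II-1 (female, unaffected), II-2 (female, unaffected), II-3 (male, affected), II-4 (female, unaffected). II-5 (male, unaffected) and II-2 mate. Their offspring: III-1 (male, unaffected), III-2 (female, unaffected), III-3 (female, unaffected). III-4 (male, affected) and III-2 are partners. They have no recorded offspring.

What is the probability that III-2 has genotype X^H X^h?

II-5 is unaffected, so II-5 is X^H Y.
II-2 is unaffected so carries H and received h from I-2 (X^h X^h), so II-2 is X^H X^h.
Their cross gives offspring ratios 1/2 X^H X^H : 1/2 X^H X^h. Conditioning on III-2 being unaffected, P(X^H X^h) = 1/2 / 1 = 1/2.

1/2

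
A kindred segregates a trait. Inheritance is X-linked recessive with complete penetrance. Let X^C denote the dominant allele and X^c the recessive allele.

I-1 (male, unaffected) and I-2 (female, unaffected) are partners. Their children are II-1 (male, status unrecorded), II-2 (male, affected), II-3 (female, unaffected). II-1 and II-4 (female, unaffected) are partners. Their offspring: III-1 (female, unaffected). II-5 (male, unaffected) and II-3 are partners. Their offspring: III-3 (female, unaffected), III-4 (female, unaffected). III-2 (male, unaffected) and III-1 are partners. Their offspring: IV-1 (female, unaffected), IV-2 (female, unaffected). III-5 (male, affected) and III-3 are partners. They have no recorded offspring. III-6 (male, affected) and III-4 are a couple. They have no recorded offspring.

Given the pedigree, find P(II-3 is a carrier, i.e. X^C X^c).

I-1 is unaffected, so I-1 is X^C Y.
I-2 is unaffected so carries C and passed c to II-2 (X^c Y), so I-2 is X^C X^c.
Their cross gives offspring ratios 1/2 X^C X^C : 1/2 X^C X^c. Conditioning on II-3 being unaffected, P(X^C X^c) = 1/2 / 1 = 1/2 before taking II-3's own offspring into account.
II-5 is unaffected, so II-5 is X^C Y.
II-3's offspring (III-3, III-4) would show their recorded status with the same probability whether II-3 is X^C X^c or X^C X^C, so they carry no information and P(X^C X^c) = 1/2.

1/2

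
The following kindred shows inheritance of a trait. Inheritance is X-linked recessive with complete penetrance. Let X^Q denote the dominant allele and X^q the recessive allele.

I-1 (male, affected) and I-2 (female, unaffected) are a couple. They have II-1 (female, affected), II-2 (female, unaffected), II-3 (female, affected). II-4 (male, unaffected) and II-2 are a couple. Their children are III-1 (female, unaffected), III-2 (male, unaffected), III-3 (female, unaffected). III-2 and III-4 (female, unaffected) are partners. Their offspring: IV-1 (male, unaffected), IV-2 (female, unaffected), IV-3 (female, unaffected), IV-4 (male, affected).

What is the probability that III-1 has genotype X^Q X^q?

1/2

II-4 is unaffected, so II-4 is X^Q Y.
II-2 is unaffected so carries Q and received q from I-1 (X^q Y), so II-2 is X^Q X^q.
Their cross gives offspring ratios 1/2 X^Q X^Q : 1/2 X^Q X^q. Conditioning on III-1 being unaffected, P(X^Q X^q) = 1/2 / 1 = 1/2.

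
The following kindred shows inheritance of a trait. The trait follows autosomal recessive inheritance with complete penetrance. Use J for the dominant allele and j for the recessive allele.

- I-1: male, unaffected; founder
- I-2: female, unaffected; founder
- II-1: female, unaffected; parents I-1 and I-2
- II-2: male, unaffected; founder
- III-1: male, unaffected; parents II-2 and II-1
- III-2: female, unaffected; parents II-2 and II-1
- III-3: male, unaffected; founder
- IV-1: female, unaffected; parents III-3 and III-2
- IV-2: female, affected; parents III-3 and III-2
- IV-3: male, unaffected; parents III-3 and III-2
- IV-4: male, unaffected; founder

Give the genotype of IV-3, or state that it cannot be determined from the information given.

cannot be determined

IV-3's phenotype allows JJ or Jj, and no parent or child forces a single allele at both positions; consistent genotype assignments exist with IV-3 as JJ or Jj.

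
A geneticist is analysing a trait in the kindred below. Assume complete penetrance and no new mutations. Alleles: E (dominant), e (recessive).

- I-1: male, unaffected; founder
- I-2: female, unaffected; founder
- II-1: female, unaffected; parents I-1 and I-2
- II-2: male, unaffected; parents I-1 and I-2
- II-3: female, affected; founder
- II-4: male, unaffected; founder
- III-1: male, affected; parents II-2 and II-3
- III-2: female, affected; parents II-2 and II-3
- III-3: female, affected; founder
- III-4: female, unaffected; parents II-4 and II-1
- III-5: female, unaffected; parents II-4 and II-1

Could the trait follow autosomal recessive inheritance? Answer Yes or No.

A consistent assignment under autosomal recessive exists: I-1 EE, I-2 Ee, II-1 EE, II-2 Ee, II-3 ee, II-4 EE, III-1 ee, III-2 ee, III-3 ee, III-4 EE, III-5 EE.
In this assignment every recorded phenotype matches its genotype and every non-founder's genotype is obtainable from its parents' genotypes, so the pedigree is consistent.

Yes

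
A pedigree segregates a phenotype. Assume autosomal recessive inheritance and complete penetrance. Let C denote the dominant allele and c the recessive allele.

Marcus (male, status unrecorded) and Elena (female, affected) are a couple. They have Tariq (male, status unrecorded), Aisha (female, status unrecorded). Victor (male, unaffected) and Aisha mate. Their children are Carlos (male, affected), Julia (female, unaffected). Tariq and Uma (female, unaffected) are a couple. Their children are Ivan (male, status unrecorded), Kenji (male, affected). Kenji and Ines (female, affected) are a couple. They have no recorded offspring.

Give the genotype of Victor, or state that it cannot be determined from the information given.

From phenotype alone, Victor is CC or Cc.
Victor is unaffected so carries C and passed c to Carlos (cc), so Victor is Cc.

Cc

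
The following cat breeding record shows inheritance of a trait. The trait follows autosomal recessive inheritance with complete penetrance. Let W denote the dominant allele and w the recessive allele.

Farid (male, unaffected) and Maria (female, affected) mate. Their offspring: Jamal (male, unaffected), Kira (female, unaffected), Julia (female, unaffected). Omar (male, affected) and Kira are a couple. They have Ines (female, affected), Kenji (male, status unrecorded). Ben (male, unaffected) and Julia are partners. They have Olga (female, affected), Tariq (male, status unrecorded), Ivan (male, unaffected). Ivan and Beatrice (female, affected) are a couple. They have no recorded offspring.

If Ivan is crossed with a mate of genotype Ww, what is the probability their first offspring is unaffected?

Ben is unaffected so carries W and passed w to Olga (ww), so Ben is Ww.
Julia is unaffected so carries W and received w from Maria (ww), so Julia is Ww.
Ivan is an unaffected offspring of Ben (Ww) × Julia (Ww), whose cross gives 1/4 WW : 1/2 Ww : 1/4 ww; conditioning on being unaffected, Ivan is WW with probability 1/3, Ww with probability 2/3.
Summing over parental genotype combinations, P(offspring is unaffected) = 1/3·1 + 2/3·3/4 = 5/6.

5/6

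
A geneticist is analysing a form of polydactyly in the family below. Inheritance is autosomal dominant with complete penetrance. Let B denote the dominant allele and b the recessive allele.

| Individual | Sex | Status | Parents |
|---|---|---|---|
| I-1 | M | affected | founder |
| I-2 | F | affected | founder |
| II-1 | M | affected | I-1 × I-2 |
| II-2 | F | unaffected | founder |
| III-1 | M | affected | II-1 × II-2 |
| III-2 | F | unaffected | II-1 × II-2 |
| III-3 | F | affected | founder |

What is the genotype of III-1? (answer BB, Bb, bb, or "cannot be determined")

From phenotype alone, III-1 is BB or Bb.
III-1 is affected so carries B and received b from II-2 (bb), so III-1 is Bb.

Bb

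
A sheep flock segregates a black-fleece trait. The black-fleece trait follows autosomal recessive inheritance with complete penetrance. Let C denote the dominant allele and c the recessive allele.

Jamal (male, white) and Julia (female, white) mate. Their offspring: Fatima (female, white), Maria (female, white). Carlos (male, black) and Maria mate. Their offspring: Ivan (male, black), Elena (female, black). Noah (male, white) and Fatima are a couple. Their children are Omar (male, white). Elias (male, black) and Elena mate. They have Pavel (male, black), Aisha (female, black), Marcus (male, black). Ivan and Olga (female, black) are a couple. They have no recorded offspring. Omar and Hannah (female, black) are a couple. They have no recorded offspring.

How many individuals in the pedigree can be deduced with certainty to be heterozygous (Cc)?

Obligate heterozygotes: Maria is white so carries C and passed c to Ivan (cc), so Maria is Cc.
Every other individual is either homozygous by phenotype or has at least one consistent homozygous assignment, so the count is 1.

1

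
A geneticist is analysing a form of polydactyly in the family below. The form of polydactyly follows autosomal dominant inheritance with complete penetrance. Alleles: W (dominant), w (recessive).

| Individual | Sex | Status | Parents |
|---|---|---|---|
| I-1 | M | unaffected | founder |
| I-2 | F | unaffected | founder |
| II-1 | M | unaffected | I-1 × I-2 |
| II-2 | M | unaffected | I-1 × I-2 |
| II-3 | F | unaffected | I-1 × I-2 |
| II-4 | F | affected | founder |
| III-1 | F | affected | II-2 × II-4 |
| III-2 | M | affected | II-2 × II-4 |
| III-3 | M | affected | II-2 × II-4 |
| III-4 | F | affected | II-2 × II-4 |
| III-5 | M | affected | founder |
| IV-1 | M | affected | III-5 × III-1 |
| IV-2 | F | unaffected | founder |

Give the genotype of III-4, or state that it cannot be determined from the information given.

Ww

From phenotype alone, III-4 is WW or Ww.
III-4 is affected so carries W and received w from II-2 (ww), so III-4 is Ww.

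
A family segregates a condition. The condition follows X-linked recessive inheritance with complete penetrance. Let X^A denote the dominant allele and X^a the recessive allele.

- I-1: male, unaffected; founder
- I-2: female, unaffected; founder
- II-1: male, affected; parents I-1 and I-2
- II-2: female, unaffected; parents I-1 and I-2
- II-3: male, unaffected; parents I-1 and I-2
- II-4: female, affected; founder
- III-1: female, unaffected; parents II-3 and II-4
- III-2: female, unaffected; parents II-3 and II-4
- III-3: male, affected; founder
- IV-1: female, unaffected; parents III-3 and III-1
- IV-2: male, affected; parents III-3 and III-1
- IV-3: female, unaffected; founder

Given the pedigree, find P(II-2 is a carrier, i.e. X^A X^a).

I-1 is unaffected, so I-1 is X^A Y.
I-2 is unaffected so carries A and passed a to II-1 (X^a Y), so I-2 is X^A X^a.
Their cross gives offspring ratios 1/2 X^A X^A : 1/2 X^A X^a. Conditioning on II-2 being unaffected, P(X^A X^a) = 1/2 / 1 = 1/2.

1/2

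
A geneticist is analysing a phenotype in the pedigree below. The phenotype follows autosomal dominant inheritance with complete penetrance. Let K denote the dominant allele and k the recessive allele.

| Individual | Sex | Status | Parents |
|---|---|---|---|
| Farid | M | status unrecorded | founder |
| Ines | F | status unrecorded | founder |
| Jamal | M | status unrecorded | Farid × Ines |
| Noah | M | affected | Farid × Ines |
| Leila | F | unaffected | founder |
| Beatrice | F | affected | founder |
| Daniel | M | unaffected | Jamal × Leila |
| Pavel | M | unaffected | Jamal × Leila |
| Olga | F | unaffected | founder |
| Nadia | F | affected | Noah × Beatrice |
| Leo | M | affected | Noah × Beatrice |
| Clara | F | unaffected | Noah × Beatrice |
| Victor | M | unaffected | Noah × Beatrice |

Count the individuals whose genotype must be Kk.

2

Obligate heterozygotes: Noah is affected so carries K and passed k to Clara (kk), so Noah is Kk; Beatrice is affected so carries K and passed k to Clara (kk), so Beatrice is Kk.
Every other individual is either homozygous by phenotype or has at least one consistent homozygous assignment, so the count is 2.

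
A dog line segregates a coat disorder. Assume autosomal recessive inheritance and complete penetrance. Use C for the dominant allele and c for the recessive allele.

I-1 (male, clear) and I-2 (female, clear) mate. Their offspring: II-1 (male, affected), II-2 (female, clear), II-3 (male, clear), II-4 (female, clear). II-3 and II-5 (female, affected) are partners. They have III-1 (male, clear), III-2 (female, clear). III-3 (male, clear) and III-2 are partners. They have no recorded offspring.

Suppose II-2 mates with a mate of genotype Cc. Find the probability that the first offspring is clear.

I-1 is clear so carries C and passed c to II-1 (cc), so I-1 is Cc.
I-2 is clear so carries C and passed c to II-1 (cc), so I-2 is Cc.
II-2 is a clear offspring of I-1 (Cc) × I-2 (Cc), whose cross gives 1/4 CC : 1/2 Cc : 1/4 cc; conditioning on being clear, II-2 is CC with probability 1/3, Cc with probability 2/3.
Summing over parental genotype combinations, P(offspring is clear) = 1/3·1 + 2/3·3/4 = 5/6.

5/6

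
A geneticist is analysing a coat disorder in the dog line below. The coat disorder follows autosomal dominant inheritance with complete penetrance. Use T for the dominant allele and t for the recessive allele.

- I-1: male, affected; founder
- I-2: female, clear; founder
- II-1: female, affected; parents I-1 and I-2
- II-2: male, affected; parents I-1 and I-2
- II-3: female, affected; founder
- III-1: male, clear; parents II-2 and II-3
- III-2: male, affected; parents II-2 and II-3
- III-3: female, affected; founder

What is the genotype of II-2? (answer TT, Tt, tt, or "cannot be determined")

Tt

From phenotype alone, II-2 is TT or Tt.
II-2 is affected so carries T and received t from I-2 (tt), so II-2 is Tt.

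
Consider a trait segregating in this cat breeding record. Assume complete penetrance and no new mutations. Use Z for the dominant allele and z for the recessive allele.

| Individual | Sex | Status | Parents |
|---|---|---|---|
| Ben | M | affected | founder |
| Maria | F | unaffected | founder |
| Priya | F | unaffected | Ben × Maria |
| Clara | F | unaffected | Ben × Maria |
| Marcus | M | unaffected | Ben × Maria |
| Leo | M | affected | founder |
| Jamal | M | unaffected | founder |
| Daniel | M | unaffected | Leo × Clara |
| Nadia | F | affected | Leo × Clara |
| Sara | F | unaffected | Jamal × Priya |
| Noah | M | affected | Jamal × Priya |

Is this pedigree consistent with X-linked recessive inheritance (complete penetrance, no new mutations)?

A consistent assignment under X-linked recessive exists: Ben X^z Y, Maria X^Z X^Z, Priya X^Z X^z, Clara X^Z X^z, Marcus X^Z Y, Leo X^z Y, Jamal X^Z Y, Daniel X^Z Y, Nadia X^z X^z, Sara X^Z X^Z, Noah X^z Y.
In this assignment every recorded phenotype matches its genotype and every non-founder's genotype is obtainable from its parents' genotypes, so the pedigree is consistent.

Yes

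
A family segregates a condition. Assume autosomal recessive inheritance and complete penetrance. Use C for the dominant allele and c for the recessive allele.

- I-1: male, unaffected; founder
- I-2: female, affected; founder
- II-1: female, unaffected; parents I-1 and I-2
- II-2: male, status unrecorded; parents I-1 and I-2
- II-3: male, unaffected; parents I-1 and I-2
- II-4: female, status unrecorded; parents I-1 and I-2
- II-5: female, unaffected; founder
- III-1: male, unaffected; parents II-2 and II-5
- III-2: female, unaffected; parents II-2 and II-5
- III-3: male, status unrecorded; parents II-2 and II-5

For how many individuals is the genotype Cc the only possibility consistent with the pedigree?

2

Obligate heterozygotes: II-1 is unaffected so carries C and received c from I-2 (cc), so II-1 is Cc; II-3 is unaffected so carries C and received c from I-2 (cc), so II-3 is Cc.
Every other individual is either homozygous by phenotype or has at least one consistent homozygous assignment, so the count is 2.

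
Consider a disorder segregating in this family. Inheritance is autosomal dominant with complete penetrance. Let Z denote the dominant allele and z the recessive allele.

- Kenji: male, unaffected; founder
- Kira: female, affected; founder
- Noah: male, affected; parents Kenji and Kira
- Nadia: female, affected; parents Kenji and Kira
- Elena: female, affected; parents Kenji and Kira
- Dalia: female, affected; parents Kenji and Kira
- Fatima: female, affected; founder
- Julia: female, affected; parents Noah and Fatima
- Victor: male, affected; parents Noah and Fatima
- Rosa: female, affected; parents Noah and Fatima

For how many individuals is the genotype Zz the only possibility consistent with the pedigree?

Obligate heterozygotes: Noah is affected so carries Z and received z from Kenji (zz), so Noah is Zz; Nadia is affected so carries Z and received z from Kenji (zz), so Nadia is Zz; Elena is affected so carries Z and received z from Kenji (zz), so Elena is Zz; Dalia is affected so carries Z and received z from Kenji (zz), so Dalia is Zz.
Every other individual is either homozygous by phenotype or has at least one consistent homozygous assignment, so the count is 4.

4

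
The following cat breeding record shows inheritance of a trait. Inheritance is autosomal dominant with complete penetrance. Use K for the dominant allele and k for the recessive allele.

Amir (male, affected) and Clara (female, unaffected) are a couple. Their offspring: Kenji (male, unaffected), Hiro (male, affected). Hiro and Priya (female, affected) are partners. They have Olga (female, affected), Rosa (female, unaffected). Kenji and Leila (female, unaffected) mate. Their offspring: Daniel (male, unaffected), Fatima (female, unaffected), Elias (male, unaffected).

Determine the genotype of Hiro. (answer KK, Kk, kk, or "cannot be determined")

Kk

From phenotype alone, Hiro is KK or Kk.
Hiro is affected so carries K and received k from Clara (kk), so Hiro is Kk.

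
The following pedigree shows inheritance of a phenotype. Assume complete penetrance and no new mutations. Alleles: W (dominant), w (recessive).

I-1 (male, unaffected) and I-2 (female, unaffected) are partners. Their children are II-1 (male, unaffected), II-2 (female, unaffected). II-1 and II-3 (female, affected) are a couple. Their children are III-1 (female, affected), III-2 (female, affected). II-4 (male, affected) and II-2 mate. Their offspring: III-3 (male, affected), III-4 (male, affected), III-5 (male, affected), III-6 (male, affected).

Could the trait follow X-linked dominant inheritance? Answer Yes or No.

No

Under X-linked dominant, III-3 (affected, male) cannot arise from II-4 (affected) × II-2 (unaffected).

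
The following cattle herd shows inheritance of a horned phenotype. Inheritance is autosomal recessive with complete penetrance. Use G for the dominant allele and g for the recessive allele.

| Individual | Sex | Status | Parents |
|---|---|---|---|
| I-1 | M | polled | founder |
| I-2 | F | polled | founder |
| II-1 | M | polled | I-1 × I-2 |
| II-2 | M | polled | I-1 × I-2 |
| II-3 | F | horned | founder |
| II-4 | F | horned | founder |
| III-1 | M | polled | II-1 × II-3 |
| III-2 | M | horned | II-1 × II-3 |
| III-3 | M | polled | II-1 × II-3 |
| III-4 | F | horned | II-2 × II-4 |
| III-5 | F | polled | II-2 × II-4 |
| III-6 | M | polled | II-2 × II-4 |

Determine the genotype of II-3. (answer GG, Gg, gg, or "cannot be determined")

gg

II-3 is horned, so II-3 is gg.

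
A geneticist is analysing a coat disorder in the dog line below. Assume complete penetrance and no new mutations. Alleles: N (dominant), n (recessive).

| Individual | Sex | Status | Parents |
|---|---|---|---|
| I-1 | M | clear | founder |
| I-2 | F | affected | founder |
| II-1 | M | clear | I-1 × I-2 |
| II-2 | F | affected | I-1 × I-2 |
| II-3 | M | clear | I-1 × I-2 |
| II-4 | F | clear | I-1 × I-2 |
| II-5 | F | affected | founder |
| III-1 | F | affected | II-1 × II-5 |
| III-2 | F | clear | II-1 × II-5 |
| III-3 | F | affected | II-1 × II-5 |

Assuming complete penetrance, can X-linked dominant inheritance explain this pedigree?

A consistent assignment under X-linked dominant exists: I-1 X^n Y, I-2 X^N X^n, II-1 X^n Y, II-2 X^N X^n, II-3 X^n Y, II-4 X^n X^n, II-5 X^N X^n, III-1 X^N X^n, III-2 X^n X^n, III-3 X^N X^n.
In this assignment every recorded phenotype matches its genotype and every non-founder's genotype is obtainable from its parents' genotypes, so the pedigree is consistent.

Yes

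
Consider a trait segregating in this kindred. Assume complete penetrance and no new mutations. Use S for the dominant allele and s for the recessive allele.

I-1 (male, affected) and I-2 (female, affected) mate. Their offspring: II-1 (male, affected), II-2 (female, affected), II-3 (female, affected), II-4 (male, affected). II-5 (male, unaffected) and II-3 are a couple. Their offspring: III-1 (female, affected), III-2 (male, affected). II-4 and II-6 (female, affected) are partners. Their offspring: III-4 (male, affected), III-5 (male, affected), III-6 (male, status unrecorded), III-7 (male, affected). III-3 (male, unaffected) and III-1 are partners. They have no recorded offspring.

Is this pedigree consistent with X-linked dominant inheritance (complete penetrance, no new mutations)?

Yes

A consistent assignment under X-linked dominant exists: I-1 X^S Y, I-2 X^S X^S, II-1 X^S Y, II-2 X^S X^S, II-3 X^S X^S, II-4 X^S Y, II-5 X^s Y, II-6 X^S X^S, III-1 X^S X^s, III-2 X^S Y, III-3 X^s Y, III-4 X^S Y, III-5 X^S Y, III-6 X^S Y, III-7 X^S Y.
In this assignment every recorded phenotype matches its genotype and every non-founder's genotype is obtainable from its parents' genotypes, so the pedigree is consistent.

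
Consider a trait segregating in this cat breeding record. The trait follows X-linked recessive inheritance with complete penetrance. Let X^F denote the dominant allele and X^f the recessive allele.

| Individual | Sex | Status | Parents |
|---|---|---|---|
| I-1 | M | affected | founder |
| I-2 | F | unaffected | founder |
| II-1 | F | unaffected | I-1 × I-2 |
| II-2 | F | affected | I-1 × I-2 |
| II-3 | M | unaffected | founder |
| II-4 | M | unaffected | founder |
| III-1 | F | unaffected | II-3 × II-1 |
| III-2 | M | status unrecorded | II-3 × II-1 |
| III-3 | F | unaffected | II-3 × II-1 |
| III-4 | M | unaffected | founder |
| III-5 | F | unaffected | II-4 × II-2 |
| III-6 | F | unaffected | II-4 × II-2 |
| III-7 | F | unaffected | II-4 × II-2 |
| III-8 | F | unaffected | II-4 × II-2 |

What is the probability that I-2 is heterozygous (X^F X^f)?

1

I-2 is unaffected so carries F and passed f to II-2 (X^f X^f), so I-2 is X^F X^f, giving P(X^F X^f) = 1.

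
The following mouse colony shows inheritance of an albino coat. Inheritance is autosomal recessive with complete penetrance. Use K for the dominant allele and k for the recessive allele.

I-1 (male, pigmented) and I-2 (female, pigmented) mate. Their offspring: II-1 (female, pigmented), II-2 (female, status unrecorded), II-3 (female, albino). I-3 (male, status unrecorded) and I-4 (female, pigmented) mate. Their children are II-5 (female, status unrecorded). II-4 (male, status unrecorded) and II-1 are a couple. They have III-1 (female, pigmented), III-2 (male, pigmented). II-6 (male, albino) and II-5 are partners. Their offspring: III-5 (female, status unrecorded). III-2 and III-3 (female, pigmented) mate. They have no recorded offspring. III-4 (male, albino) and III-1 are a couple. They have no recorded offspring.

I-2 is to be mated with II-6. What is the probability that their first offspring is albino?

I-2 is pigmented so carries K and passed k to II-3 (kk), so I-2 is Kk.
II-6 is albino, so II-6 is kk.
The cross gives 1/2 Kk : 1/2 kk, so P(offspring is albino) = 1/2.

1/2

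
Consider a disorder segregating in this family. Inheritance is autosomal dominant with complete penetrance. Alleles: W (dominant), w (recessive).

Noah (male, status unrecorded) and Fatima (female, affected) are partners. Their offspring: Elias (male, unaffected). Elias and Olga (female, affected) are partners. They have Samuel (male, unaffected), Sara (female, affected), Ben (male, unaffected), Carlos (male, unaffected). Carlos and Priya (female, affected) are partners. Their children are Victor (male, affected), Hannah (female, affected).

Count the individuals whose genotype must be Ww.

5

Obligate heterozygotes: Fatima is affected so carries W and passed w to Elias (ww), so Fatima is Ww; Olga is affected so carries W and passed w to Samuel (ww), so Olga is Ww; Sara is affected so carries W and received w from Elias (ww), so Sara is Ww; Victor is affected so carries W and received w from Carlos (ww), so Victor is Ww; Hannah is affected so carries W and received w from Carlos (ww), so Hannah is Ww.
Every other individual is either homozygous by phenotype or has at least one consistent homozygous assignment, so the count is 5.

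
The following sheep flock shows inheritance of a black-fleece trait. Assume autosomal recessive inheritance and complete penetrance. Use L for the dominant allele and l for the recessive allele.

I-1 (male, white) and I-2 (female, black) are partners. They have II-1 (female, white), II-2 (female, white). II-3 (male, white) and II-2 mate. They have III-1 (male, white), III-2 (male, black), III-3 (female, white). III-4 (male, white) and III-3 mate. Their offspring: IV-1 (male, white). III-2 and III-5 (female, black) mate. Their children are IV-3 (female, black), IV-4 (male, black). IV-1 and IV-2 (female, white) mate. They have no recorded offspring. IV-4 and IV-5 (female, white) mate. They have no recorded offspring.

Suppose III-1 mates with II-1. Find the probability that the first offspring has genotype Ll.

II-3 is white so carries L and passed l to III-2 (ll), so II-3 is Ll.
II-2 is white so carries L and received l from I-2 (ll), so II-2 is Ll.
III-1 is a white offspring of II-3 (Ll) × II-2 (Ll), whose cross gives 1/4 LL : 1/2 Ll : 1/4 ll; conditioning on being white, III-1 is LL with probability 1/3, Ll with probability 2/3.
II-1 is white so carries L and received l from I-2 (ll), so II-1 is Ll.
Summing over parental genotype combinations, P(offspring has genotype Ll) = 1/3·1/2 + 2/3·1/2 = 1/2.

1/2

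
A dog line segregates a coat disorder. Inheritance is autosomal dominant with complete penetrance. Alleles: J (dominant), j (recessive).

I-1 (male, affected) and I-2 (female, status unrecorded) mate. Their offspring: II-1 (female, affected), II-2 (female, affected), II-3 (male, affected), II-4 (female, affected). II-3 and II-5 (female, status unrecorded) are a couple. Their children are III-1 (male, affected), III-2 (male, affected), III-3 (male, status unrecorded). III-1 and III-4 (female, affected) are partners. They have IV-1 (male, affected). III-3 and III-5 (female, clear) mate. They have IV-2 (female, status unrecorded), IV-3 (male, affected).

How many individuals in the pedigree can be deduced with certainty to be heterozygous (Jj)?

1

Obligate heterozygotes: IV-3 is affected so carries J and received j from III-5 (jj), so IV-3 is Jj.
Every other individual is either homozygous by phenotype or has at least one consistent homozygous assignment, so the count is 1.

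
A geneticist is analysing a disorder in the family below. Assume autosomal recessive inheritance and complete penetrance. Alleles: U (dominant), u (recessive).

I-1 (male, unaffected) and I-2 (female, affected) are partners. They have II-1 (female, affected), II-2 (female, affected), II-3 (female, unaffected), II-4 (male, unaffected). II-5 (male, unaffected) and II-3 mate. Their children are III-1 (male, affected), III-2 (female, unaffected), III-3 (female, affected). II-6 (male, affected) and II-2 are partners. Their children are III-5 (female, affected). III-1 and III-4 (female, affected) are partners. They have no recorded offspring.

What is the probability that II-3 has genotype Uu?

1

II-3 is unaffected so carries U and received u from I-2 (uu), so II-3 is Uu, giving P(Uu) = 1.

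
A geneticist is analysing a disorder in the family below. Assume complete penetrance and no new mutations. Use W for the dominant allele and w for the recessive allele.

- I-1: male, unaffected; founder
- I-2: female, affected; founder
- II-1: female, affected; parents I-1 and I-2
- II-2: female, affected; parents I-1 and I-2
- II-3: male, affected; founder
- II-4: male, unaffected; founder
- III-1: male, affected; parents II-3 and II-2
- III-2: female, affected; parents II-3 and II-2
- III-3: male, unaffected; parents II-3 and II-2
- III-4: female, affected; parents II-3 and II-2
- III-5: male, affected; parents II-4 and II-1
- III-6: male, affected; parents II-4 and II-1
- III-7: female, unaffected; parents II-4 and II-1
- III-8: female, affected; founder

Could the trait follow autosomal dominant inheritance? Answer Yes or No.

Yes

A consistent assignment under autosomal dominant exists: I-1 ww, I-2 WW, II-1 Ww, II-2 Ww, II-3 Ww, II-4 ww, III-1 WW, III-2 WW, III-3 ww, III-4 WW, III-5 Ww, III-6 Ww, III-7 ww, III-8 WW.
In this assignment every recorded phenotype matches its genotype and every non-founder's genotype is obtainable from its parents' genotypes, so the pedigree is consistent.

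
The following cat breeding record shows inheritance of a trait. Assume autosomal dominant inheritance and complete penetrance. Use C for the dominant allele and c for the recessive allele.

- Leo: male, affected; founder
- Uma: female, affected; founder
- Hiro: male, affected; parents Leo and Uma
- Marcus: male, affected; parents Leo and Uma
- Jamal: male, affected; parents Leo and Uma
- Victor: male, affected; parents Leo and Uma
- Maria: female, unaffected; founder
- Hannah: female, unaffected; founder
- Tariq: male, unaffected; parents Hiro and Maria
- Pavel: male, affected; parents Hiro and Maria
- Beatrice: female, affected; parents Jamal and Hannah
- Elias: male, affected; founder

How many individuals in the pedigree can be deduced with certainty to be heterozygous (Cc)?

Obligate heterozygotes: Hiro is affected so carries C and passed c to Tariq (cc), so Hiro is Cc; Pavel is affected so carries C and received c from Maria (cc), so Pavel is Cc; Beatrice is affected so carries C and received c from Hannah (cc), so Beatrice is Cc.
Every other individual is either homozygous by phenotype or has at least one consistent homozygous assignment, so the count is 3.

3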